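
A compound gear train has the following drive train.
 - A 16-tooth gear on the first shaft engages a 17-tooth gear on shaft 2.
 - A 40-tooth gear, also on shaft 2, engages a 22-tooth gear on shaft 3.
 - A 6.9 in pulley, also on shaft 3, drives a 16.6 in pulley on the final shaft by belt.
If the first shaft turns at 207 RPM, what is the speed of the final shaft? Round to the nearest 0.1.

147.2 RPM

the first shaft → shaft 2 (gear mesh, 17/16): 207 ÷ 1.0625 = 194.82 RPM
shaft 2 → shaft 3 (gear mesh, 22/40): 194.82 ÷ 0.55 = 354.22 RPM
shaft 3 → the final shaft (belt, 16.6/6.9): 354.22 ÷ 2.4058 = 147.24 RPM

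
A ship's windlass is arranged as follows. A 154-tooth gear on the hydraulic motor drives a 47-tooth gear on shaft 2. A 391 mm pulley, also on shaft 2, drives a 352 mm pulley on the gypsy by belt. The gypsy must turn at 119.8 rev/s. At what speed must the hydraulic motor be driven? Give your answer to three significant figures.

32.9 rev/s

Overall ratio R = 0.30519 × 0.90026 = 0.27475.
Required input speed = output speed × R = 119.8 × 0.27475 = 32.915 rev/s.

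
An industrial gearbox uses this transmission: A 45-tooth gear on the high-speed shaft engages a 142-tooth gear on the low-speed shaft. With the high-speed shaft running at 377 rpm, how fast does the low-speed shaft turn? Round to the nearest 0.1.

the high-speed shaft → the low-speed shaft (gear mesh, 142/45): 377 ÷ 3.1556 = 119.47 rpm

119.5 rpm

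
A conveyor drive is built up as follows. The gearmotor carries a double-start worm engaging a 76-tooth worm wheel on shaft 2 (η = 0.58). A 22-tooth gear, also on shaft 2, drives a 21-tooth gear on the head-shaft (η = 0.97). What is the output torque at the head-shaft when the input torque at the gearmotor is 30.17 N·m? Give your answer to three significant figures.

Worm: ratio = 76/2 = 38; torque at shaft 2 = 30.17 × 38 × 0.58 = 664.95 N·m.
Gear mesh: ratio = 21/22 = 0.95455; torque at the head-shaft = 664.95 × 0.95455 × 0.97 = 615.68 N·m.

616 N·m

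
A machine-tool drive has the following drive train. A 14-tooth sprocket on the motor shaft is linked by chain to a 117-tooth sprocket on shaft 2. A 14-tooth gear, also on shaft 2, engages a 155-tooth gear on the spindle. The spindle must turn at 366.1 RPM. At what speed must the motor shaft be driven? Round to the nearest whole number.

Overall ratio R = 8.3571 × 11.071 = 92.526.
Required input speed = output speed × R = 366.1 × 92.526 = 33874 RPM.

33874 RPM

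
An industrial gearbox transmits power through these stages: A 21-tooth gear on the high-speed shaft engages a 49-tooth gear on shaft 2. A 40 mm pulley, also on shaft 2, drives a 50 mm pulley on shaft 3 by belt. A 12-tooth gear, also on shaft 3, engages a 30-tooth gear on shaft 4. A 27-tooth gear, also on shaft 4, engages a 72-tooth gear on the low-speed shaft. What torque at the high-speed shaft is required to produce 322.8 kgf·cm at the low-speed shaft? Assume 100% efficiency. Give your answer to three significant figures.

16.6 kgf·cm

Overall ratio R = 2.3333 × 1.25 × 2.5 × 2.6667 = 19.444.
Input torque = output torque / R = 322.8 / 19.444 = 16.601 kgf·cm.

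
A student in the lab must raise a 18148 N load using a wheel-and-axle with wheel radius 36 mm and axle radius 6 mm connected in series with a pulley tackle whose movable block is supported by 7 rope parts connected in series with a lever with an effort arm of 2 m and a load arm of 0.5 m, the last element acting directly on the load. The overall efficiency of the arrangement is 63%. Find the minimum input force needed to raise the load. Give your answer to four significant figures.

171.5 N

Wheel-and-axle MA = R/r = 36/6 = 6.
Block-and-tackle MA = number of supporting rope parts = 7.
Lever MA = effort arm / load arm = 2/0.5 = 4.
Combined ideal MA = 6 × 7 × 4 = 168.
Actual MA = 168 × 0.63 = 105.84.
Effort = load / actual MA = 18148 / 105.84 = 171.47 N.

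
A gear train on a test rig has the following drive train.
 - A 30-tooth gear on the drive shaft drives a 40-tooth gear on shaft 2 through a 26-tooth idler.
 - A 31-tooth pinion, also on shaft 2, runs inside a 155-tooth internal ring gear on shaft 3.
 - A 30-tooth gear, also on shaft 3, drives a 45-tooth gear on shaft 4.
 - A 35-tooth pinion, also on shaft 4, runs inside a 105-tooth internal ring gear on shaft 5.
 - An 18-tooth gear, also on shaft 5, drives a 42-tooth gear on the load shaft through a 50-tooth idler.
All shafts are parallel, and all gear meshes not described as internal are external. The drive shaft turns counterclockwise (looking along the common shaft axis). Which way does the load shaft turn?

clockwise

the drive shaft → shaft 2: driver → idler → driven is 2 external meshes, 2 reversals → CCW.
shaft 2 → shaft 3: internal mesh, same direction → CCW.
shaft 3 → shaft 4: external mesh, 1 reversal → CW.
shaft 4 → shaft 5: internal mesh, same direction → CW.
shaft 5 → the load shaft: driver → idler → driven is 2 external meshes, 2 reversals → CW.
5 reversals in total — an odd number — so the load shaft turns opposite to the drive shaft.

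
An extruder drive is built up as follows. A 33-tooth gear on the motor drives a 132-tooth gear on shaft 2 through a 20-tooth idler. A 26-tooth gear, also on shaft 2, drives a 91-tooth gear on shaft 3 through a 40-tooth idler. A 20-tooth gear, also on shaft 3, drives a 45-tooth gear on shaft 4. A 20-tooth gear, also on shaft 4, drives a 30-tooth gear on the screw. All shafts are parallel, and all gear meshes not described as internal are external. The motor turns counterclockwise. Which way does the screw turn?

the motor → shaft 2: driver → idler → driven is 2 external meshes, 2 reversals → CCW.
shaft 2 → shaft 3: driver → idler → driven is 2 external meshes, 2 reversals → CCW.
shaft 3 → shaft 4: external mesh, 1 reversal → CW.
shaft 4 → the screw: external mesh, 1 reversal → CCW.
6 reversals in total — an even number — so the screw turns the same way as the motor.

counterclockwise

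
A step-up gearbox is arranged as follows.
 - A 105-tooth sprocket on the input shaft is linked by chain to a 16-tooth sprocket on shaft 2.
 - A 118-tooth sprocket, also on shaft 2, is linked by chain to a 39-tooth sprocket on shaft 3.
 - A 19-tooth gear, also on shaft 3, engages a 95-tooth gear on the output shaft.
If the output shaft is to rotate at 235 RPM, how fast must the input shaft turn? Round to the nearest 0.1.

Overall ratio R = 0.15238 × 0.33051 × 5 = 0.25182.
Required input speed = output speed × R = 235 × 0.25182 = 59.177 RPM.

59.2 RPM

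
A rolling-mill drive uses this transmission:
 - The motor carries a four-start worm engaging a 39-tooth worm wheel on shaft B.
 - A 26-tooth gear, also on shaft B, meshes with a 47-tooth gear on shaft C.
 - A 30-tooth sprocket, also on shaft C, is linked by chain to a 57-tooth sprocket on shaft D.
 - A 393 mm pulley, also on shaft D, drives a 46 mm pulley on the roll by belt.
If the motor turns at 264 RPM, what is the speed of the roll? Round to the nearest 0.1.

worm 39/4 = 9.75 → 264/9.75 = 27.077 RPM
gear mesh 47/26 = 1.8077 → 27.077/1.8077 = 14.979 RPM
chain 57/30 = 1.9 → 14.979/1.9 = 7.8835 RPM
belt 46/393 = 0.11705 → 7.8835/0.11705 = 67.353 RPM

67.4 RPM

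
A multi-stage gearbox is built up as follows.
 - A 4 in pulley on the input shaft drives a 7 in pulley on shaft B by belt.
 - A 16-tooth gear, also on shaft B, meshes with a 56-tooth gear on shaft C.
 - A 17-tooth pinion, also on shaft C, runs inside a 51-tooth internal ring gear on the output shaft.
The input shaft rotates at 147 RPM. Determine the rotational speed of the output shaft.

belt 7/4 = 1.75 → 147/1.75 = 84 RPM
gear mesh 56/16 = 3.5 → 84/3.5 = 24 RPM
internal gear 51/17 = 3 → 24/3 = 8 RPM

8 RPM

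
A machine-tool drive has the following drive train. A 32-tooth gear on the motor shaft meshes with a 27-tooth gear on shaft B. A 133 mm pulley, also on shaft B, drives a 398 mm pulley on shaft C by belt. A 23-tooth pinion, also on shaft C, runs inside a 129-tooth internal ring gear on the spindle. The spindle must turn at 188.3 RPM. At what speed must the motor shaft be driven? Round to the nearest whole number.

2667 RPM

Overall ratio R = 0.84375 × 2.9925 × 5.6087 = 14.161.
Required input speed = output speed × R = 188.3 × 14.161 = 2666.6 RPM.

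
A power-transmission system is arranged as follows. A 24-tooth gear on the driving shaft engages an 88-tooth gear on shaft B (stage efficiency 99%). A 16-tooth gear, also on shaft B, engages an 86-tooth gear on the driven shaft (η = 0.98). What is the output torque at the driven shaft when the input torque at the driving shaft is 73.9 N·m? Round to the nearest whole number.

After the gear mesh (88/24): 73.9 × 3.6667 × 0.99 = 268.26 N·m
After the gear mesh (86/16): 268.26 × 5.375 × 0.98 = 1413 N·m

1413 N·m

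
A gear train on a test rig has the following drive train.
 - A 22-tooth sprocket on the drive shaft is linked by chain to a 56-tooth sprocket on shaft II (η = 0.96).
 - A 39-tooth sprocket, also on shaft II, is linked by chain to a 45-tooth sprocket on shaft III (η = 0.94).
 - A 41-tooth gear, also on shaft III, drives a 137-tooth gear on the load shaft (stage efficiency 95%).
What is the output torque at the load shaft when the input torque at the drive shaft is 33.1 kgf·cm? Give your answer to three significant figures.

278 kgf·cm

chain 56/22 = 2.5455 → τ = 33.1·2.5455·0.96 = 80.884 kgf·cm
chain 45/39 = 1.1538 → τ = 80.884·1.1538·0.94 = 87.728 kgf·cm
gear mesh 137/41 = 3.3415 → τ = 87.728·3.3415·0.95 = 278.48 kgf·cm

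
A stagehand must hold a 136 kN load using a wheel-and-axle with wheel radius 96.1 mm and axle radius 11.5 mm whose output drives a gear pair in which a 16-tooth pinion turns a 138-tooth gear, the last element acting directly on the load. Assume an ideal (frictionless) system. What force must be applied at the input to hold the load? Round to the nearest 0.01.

Wheel-and-axle MA = R/r = 96.1/11.5 = 8.3565.
Gear pair MA = 138/16 = 8.625.
Combined ideal MA = 8.3565 × 8.625 = 72.075.
Effort = load / MA = 136 / 72.075 = 1.8869 kN.

1.89 kN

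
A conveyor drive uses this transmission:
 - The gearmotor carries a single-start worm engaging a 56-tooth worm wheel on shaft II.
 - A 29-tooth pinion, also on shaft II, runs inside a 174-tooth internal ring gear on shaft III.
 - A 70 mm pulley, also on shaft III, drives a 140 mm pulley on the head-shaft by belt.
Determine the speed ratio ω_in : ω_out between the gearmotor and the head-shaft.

672

Each stage contributes driven/driver: worm 56/1 = 56, internal gear 174/29 = 6, belt 140/70 = 2.
Overall: 56 × 6 × 2 = 672.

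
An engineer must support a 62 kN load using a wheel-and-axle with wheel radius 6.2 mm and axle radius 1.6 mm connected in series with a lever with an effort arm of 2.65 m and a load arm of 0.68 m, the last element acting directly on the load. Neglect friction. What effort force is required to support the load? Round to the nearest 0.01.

4.11 kN

Wheel-and-axle MA = R/r = 6.2/1.6 = 3.875.
Lever MA = effort arm / load arm = 2.65/0.68 = 3.8971.
Combined ideal MA = 3.875 × 3.8971 = 15.101.
Effort = load / MA = 62 / 15.101 = 4.1057 kN.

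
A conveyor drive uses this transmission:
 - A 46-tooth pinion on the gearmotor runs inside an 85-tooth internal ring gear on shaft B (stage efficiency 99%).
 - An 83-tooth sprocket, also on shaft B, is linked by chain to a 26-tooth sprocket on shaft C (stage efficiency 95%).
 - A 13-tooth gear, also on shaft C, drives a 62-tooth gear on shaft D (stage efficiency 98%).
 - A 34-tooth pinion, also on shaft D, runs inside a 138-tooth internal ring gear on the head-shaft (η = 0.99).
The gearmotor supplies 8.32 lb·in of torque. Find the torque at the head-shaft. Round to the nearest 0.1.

85.1 lb·in

After the internal gear (85/46): 8.32 × 1.8478 × 0.99 = 15.22 lb·in
After the chain (26/83): 15.22 × 0.31325 × 0.95 = 4.5294 lb·in
After the gear mesh (62/13): 4.5294 × 4.7692 × 0.98 = 21.17 lb·in
After the internal gear (138/34): 21.17 × 4.0588 × 0.99 = 85.064 lb·in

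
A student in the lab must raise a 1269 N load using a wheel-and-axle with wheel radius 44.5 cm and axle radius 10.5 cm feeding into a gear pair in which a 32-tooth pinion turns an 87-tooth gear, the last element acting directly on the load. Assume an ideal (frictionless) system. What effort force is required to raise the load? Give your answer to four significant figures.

110.1 N

Wheel-and-axle MA = R/r = 44.5/10.5 = 4.2381.
Gear pair MA = 87/32 = 2.7188.
Combined ideal MA = 4.2381 × 2.7188 = 11.522.
Effort = load / MA = 1269 / 11.522 = 110.13 N.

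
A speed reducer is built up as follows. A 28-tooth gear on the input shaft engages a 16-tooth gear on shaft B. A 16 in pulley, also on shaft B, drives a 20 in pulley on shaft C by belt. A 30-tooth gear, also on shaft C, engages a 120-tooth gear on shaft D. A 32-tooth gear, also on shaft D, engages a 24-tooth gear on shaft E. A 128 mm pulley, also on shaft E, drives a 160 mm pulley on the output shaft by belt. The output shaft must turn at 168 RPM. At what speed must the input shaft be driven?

450 RPM

Overall ratio R = 0.57143 × 1.25 × 4 × 0.75 × 1.25 = 2.6786.
Required input speed = output speed × R = 168 × 2.6786 = 450 RPM.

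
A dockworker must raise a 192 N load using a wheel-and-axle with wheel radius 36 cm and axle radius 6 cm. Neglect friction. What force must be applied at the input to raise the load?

Wheel-and-axle MA = R/r = 36/6 = 6.
Effort = load / MA = 192 / 6 = 32 N.

32 N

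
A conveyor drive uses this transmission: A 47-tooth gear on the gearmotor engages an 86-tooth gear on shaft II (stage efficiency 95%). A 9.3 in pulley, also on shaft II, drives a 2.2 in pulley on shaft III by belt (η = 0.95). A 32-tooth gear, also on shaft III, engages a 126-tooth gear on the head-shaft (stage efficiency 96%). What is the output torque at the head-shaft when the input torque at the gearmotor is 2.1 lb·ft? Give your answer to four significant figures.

Gear mesh: ratio = 86/47 = 1.8298; torque at shaft II = 2.1 × 1.8298 × 0.95 = 3.6504 lb·ft.
Belt: ratio = 2.2/9.3 = 0.23656; torque at shaft III = 3.6504 × 0.23656 × 0.95 = 0.82036 lb·ft.
Gear mesh: ratio = 126/32 = 3.9375; torque at the head-shaft = 0.82036 × 3.9375 × 0.96 = 3.101 lb·ft.

3.101 lb·ft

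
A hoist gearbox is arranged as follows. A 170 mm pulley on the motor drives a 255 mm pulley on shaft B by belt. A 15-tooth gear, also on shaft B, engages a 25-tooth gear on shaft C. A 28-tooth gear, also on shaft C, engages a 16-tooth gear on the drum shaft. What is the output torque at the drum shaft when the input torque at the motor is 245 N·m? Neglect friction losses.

Belt: ratio = 255/170 = 1.5; torque at shaft B = 245 × 1.5 = 367.5 N·m.
Gear mesh: ratio = 25/15 = 1.6667; torque at shaft C = 367.5 × 1.6667 = 612.5 N·m.
Gear mesh: ratio = 16/28 = 0.57143; torque at the drum shaft = 612.5 × 0.57143 = 350 N·m.

350 N·m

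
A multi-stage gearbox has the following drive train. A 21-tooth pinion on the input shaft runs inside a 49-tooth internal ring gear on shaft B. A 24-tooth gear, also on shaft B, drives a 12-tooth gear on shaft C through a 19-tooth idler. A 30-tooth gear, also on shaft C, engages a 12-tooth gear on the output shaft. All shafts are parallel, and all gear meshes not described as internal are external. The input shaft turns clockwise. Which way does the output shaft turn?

counterclockwise

the input shaft → shaft B: internal mesh, same direction → CW.
shaft B → shaft C: driver → idler → driven is 2 external meshes, 2 reversals → CW.
shaft C → the output shaft: external mesh, 1 reversal → CCW.
3 reversals in total — an odd number — so the output shaft turns opposite to the input shaft.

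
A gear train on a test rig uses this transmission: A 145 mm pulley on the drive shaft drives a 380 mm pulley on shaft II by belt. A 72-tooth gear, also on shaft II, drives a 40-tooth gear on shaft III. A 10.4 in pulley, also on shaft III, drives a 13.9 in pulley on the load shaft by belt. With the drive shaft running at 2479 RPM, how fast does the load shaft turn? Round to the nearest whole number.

belt 380/145 = 2.6207 → 2479/2.6207 = 945.93 RPM
gear mesh 40/72 = 0.55556 → 945.93/0.55556 = 1702.7 RPM
belt 13.9/10.4 = 1.3365 → 1702.7/1.3365 = 1273.9 RPM

1274 RPM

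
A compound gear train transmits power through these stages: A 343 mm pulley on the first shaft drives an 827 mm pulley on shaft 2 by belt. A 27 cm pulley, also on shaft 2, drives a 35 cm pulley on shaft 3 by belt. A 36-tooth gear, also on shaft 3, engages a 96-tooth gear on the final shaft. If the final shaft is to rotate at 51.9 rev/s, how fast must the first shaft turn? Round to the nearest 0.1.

Overall ratio R = 2.4111 × 1.2963 × 2.6667 = 8.3346.
Required input speed = output speed × R = 51.9 × 8.3346 = 432.57 rev/s.

432.6 rev/s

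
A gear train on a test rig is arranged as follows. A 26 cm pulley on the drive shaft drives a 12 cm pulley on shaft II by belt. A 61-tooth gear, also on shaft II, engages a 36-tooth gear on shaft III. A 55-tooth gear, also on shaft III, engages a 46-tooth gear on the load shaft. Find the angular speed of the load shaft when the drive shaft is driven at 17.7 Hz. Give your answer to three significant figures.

the drive shaft → shaft II (belt, 12/26): 17.7 ÷ 0.46154 = 38.35 Hz
shaft II → shaft III (gear mesh, 36/61): 38.35 ÷ 0.59016 = 64.982 Hz
shaft III → the load shaft (gear mesh, 46/55): 64.982 ÷ 0.83636 = 77.696 Hz

77.7 Hz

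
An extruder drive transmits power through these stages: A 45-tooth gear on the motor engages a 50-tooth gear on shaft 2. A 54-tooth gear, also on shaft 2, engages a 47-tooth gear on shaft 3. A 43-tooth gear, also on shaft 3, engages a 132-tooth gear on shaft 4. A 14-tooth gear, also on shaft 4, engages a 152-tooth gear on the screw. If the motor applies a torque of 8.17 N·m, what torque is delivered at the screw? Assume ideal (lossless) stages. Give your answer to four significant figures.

263.3 N·m

After the gear mesh (50/45): 8.17 × 1.1111 = 9.0778 N·m
After the gear mesh (47/54): 9.0778 × 0.87037 = 7.901 N·m
After the gear mesh (132/43): 7.901 × 3.0698 = 24.254 N·m
After the gear mesh (152/14): 24.254 × 10.857 = 263.33 N·m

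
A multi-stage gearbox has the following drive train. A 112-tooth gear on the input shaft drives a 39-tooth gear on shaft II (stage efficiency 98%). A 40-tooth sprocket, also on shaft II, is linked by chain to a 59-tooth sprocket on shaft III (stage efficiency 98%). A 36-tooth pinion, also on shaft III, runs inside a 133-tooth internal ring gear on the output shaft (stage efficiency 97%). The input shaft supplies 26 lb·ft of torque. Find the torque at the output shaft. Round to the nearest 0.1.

Gear mesh: ratio = 39/112 = 0.34821; torque at shaft II = 26 × 0.34821 × 0.98 = 8.8725 lb·ft.
Chain: ratio = 59/40 = 1.475; torque at shaft III = 8.8725 × 1.475 × 0.98 = 12.825 lb·ft.
Internal gear: ratio = 133/36 = 3.6944; torque at the output shaft = 12.825 × 3.6944 × 0.97 = 45.961 lb·ft.

46.0 lb·ft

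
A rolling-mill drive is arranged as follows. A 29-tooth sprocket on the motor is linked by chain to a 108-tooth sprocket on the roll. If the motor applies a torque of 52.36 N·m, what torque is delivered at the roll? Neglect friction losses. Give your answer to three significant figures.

195 N·m

Chain: ratio = 108/29 = 3.7241; torque at the roll = 52.36 × 3.7241 = 195 N·m.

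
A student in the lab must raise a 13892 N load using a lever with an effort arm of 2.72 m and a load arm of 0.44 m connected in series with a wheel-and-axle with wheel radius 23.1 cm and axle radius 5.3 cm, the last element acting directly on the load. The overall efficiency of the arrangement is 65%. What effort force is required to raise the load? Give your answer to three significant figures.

793 N

Lever MA = effort arm / load arm = 2.72/0.44 = 6.1818.
Wheel-and-axle MA = R/r = 23.1/5.3 = 4.3585.
Combined ideal MA = 6.1818 × 4.3585 = 26.943.
Actual MA = 26.943 × 0.65 = 17.513.
Effort = load / actual MA = 13892 / 17.513 = 793.23 N.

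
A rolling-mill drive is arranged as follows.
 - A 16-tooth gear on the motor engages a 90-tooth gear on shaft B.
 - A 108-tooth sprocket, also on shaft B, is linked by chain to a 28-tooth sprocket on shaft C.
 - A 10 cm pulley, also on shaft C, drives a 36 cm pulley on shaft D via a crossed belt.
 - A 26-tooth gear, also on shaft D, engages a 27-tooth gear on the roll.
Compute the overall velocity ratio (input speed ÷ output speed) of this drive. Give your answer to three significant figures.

Each stage contributes driven/driver: gear mesh 90/16 = 5.625, chain 28/108 = 0.25926, belt 36/10 = 3.6, gear mesh 27/26 = 1.0385.
Overall: 5.625 × 0.25926 × 3.6 × 1.0385 = 5.4519.

5.45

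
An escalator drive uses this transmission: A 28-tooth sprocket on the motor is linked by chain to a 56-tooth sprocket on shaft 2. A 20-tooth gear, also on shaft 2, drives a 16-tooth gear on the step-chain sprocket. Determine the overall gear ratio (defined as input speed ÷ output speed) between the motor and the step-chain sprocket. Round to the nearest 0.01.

1.60

Each stage contributes driven/driver: chain 56/28 = 2, gear mesh 16/20 = 0.8.
Overall: 2 × 0.8 = 1.6.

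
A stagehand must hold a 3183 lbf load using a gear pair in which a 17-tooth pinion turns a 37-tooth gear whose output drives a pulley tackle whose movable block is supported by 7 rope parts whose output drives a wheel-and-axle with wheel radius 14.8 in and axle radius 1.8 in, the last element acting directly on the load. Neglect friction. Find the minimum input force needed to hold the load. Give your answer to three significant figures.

Gear pair MA = 37/17 = 2.1765.
Block-and-tackle MA = number of supporting rope parts = 7.
Wheel-and-axle MA = R/r = 14.8/1.8 = 8.2222.
Combined ideal MA = 2.1765 × 7 × 8.2222 = 125.27.
Effort = load / MA = 3183 / 125.27 = 25.41 lbf.

25.4 lbf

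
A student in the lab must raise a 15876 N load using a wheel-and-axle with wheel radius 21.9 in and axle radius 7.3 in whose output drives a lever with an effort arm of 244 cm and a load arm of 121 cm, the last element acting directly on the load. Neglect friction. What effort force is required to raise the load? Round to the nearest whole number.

Wheel-and-axle MA = R/r = 21.9/7.3 = 3.
Lever MA = effort arm / load arm = 244/121 = 2.0165.
Combined ideal MA = 3 × 2.0165 = 6.0496.
Effort = load / MA = 15876 / 6.0496 = 2624.3 N.

2624 N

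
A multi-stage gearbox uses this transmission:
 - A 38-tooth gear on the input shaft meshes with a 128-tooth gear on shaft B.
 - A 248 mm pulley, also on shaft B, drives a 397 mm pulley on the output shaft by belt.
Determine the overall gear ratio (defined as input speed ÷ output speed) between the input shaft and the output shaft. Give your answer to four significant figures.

5.392

Each stage contributes driven/driver: gear mesh 128/38 = 3.3684, belt 397/248 = 1.6008.
Overall: 3.3684 × 1.6008 = 5.3922.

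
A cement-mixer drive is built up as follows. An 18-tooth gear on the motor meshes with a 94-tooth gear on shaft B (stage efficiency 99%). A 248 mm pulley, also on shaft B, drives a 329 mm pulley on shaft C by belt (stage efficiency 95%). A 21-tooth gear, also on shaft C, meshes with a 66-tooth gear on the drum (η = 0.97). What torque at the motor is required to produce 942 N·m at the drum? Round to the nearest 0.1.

47.4 N·m

Overall ratio R = 5.2222 × 1.3266 × 3.1429 = 21.773; overall efficiency η = 0.99 × 0.95 × 0.97 = 0.9123.
Input torque = output torque / (R × η) = 942 / (21.773 × 0.9123) = 47.424 N·m.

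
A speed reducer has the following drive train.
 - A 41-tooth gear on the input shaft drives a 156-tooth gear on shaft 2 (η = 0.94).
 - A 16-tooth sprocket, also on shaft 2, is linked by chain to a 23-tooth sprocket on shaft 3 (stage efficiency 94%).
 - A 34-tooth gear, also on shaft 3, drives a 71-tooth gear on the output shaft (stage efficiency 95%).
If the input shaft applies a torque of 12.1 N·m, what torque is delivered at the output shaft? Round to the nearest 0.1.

Gear mesh: ratio = 156/41 = 3.8049; torque at shaft 2 = 12.1 × 3.8049 × 0.94 = 43.277 N·m.
Chain: ratio = 23/16 = 1.4375; torque at shaft 3 = 43.277 × 1.4375 × 0.94 = 58.478 N·m.
Gear mesh: ratio = 71/34 = 2.0882; torque at the output shaft = 58.478 × 2.0882 × 0.95 = 116.01 N·m.

116.0 N·m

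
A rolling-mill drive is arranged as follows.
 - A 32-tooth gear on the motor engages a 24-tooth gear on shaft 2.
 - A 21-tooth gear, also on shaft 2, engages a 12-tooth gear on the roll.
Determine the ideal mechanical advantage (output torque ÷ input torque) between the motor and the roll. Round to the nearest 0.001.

0.429

Each stage contributes driven/driver: gear mesh 24/32 = 0.75, gear mesh 12/21 = 0.57143.
Overall: 0.75 × 0.57143 = 0.42857.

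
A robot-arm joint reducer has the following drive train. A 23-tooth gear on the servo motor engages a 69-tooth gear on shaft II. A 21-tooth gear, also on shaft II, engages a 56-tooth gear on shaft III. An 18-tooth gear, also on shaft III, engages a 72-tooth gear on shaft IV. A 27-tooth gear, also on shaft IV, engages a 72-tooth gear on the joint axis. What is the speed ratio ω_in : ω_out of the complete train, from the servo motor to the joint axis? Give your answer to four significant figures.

85.33

Each stage contributes driven/driver: gear mesh 69/23 = 3, gear mesh 56/21 = 2.6667, gear mesh 72/18 = 4, gear mesh 72/27 = 2.6667.
Overall: 3 × 2.6667 × 4 × 2.6667 = 85.333.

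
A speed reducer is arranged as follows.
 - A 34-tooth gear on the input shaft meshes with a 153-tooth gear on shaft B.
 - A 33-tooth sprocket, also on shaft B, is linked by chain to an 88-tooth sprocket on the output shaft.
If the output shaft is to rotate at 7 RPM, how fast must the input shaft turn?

84 RPM

Overall ratio R = 4.5 × 2.6667 = 12.
Required input speed = output speed × R = 7 × 12 = 84 RPM.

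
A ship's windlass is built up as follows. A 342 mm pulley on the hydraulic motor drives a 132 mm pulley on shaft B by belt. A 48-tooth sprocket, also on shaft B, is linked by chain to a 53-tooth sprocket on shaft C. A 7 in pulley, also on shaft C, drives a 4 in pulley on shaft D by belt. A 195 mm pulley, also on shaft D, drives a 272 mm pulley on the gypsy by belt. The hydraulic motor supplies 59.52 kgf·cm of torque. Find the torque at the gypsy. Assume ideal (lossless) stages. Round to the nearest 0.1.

belt 132/342 = 0.38596 → τ = 59.52·0.38596 = 22.973 kgf·cm
chain 53/48 = 1.1042 → τ = 22.973·1.1042 = 25.366 kgf·cm
belt 4/7 = 0.57143 → τ = 25.366·0.57143 = 14.495 kgf·cm
belt 272/195 = 1.3949 → τ = 14.495·1.3949 = 20.218 kgf·cm

20.2 kgf·cm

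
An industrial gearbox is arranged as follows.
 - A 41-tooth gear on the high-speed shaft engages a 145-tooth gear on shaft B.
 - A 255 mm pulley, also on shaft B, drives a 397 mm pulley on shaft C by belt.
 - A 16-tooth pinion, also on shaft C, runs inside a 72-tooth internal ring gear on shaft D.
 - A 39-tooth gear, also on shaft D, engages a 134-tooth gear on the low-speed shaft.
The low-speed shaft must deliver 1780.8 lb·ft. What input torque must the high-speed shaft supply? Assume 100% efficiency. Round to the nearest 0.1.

Overall ratio R = 3.5366 × 1.5569 × 4.5 × 3.4359 = 85.131.
Input torque = output torque / R = 1780.8 / 85.131 = 20.918 lb·ft.

20.9 lb·ft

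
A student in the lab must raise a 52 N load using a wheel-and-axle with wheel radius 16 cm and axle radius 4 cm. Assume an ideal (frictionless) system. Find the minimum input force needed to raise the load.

13 N

Wheel-and-axle MA = R/r = 16/4 = 4.
Effort = load / MA = 52 / 4 = 13 N.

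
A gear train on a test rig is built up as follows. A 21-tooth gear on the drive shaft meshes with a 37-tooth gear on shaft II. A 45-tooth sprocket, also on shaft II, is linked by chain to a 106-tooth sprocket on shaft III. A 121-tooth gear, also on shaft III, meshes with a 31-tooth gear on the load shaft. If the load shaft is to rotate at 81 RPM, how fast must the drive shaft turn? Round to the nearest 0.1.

86.1 RPM

Overall ratio R = 1.7619 × 2.3556 × 0.2562 = 1.0633.
Required input speed = output speed × R = 81 × 1.0633 = 86.127 RPM.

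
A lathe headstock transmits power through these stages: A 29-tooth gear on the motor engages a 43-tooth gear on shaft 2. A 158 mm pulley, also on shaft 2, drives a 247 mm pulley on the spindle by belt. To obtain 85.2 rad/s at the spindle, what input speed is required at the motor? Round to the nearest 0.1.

Overall ratio R = 1.4828 × 1.5633 = 2.318.
Required input speed = output speed × R = 85.2 × 2.318 = 197.49 rad/s.

197.5 rad/s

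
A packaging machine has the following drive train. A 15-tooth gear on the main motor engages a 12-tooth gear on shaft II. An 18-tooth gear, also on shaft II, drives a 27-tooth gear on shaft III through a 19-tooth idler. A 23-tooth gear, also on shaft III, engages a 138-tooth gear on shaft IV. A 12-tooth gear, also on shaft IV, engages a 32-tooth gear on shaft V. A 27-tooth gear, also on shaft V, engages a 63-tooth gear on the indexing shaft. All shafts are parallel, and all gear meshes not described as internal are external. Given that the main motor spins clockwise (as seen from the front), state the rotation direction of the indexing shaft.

the main motor → shaft II: external mesh, 1 reversal → CCW.
shaft II → shaft III: driver → idler → driven is 2 external meshes, 2 reversals → CCW.
shaft III → shaft IV: external mesh, 1 reversal → CW.
shaft IV → shaft V: external mesh, 1 reversal → CCW.
shaft V → the indexing shaft: external mesh, 1 reversal → CW.
6 reversals in total — an even number — so the indexing shaft turns the same way as the main motor.

clockwise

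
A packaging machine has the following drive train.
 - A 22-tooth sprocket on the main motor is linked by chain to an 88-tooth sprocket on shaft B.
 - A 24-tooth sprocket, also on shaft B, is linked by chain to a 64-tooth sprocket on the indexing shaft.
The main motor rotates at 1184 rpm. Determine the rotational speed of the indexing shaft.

Chain: ratio = 88/22 = 4, so shaft B turns at 1184 / 4 = 296 rpm.
Chain: ratio = 64/24 = 2.6667, so the indexing shaft turns at 296 / 2.6667 = 111 rpm.

111 rpm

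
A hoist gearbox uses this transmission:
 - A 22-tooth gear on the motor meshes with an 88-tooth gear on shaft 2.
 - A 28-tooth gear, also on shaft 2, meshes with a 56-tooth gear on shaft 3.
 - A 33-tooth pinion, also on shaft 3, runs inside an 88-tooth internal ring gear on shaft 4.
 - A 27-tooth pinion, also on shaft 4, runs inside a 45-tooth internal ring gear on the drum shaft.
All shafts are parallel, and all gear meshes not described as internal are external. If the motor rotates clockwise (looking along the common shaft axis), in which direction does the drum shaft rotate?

clockwise

the motor → shaft 2: external mesh, 1 reversal → CCW.
shaft 2 → shaft 3: external mesh, 1 reversal → CW.
shaft 3 → shaft 4: internal mesh, same direction → CW.
shaft 4 → the drum shaft: internal mesh, same direction → CW.
2 reversals in total — an even number — so the drum shaft turns the same way as the motor.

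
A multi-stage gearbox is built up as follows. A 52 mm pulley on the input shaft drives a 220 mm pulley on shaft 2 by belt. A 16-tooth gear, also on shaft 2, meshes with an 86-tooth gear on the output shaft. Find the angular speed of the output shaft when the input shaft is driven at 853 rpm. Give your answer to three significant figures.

the input shaft → shaft 2 (belt, 220/52): 853 ÷ 4.2308 = 201.62 rpm
shaft 2 → the output shaft (gear mesh, 86/16): 201.62 ÷ 5.375 = 37.51 rpm

37.5 rpm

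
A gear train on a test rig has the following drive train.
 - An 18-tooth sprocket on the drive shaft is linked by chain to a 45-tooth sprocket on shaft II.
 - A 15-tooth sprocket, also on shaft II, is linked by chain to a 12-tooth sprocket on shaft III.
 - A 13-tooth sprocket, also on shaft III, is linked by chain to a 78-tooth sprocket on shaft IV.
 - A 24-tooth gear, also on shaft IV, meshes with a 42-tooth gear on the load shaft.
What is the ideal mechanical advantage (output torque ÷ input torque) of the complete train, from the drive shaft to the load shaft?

21

Each stage contributes driven/driver: chain 45/18 = 2.5, chain 12/15 = 0.8, chain 78/13 = 6, gear mesh 42/24 = 1.75.
Overall: 2.5 × 0.8 × 6 × 1.75 = 21.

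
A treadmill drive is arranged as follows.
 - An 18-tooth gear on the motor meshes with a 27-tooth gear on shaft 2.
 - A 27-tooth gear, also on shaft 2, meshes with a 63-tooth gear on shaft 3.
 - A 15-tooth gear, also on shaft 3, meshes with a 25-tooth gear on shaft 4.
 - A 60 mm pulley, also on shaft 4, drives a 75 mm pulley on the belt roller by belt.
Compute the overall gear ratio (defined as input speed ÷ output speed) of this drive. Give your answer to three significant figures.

Each stage contributes driven/driver: gear mesh 27/18 = 1.5, gear mesh 63/27 = 2.3333, gear mesh 25/15 = 1.6667, belt 75/60 = 1.25.
Overall: 1.5 × 2.3333 × 1.6667 × 1.25 = 7.2917.

7.29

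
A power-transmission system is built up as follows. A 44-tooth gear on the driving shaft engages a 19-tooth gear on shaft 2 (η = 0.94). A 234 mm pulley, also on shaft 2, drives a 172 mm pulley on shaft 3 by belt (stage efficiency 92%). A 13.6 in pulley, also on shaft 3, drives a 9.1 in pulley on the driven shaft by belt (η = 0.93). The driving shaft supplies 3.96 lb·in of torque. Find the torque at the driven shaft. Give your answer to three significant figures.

0.676 lb·in

After the gear mesh (19/44): 3.96 × 0.43182 × 0.94 = 1.6074 lb·in
After the belt (172/234): 1.6074 × 0.73504 × 0.92 = 1.087 lb·in
After the belt (9.1/13.6): 1.087 × 0.66912 × 0.93 = 0.67641 lb·in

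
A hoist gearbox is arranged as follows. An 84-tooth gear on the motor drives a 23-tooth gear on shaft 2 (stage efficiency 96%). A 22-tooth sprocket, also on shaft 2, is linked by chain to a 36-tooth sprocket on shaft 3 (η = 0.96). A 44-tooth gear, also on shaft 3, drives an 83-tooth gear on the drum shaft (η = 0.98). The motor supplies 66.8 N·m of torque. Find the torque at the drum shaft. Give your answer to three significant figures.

gear mesh 23/84 = 0.27381 → τ = 66.8·0.27381·0.96 = 17.559 N·m
chain 36/22 = 1.6364 → τ = 17.559·1.6364·0.96 = 27.583 N·m
gear mesh 83/44 = 1.8864 → τ = 27.583·1.8864·0.98 = 50.992 N·m

51.0 N·m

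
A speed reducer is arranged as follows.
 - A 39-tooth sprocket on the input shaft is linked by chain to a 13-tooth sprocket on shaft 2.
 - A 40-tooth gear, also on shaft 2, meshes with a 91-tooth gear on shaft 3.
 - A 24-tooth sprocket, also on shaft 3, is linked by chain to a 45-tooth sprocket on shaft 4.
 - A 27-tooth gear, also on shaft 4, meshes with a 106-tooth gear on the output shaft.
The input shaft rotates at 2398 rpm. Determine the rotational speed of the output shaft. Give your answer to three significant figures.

430 rpm

the input shaft → shaft 2 (chain, 13/39): 2398 ÷ 0.33333 = 7194 rpm
shaft 2 → shaft 3 (gear mesh, 91/40): 7194 ÷ 2.275 = 3162.2 rpm
shaft 3 → shaft 4 (chain, 45/24): 3162.2 ÷ 1.875 = 1686.5 rpm
shaft 4 → the output shaft (gear mesh, 106/27): 1686.5 ÷ 3.9259 = 429.58 rpm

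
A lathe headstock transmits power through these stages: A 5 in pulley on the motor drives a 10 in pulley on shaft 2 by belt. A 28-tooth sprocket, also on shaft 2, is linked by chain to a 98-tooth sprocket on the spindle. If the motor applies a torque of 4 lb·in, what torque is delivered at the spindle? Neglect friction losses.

28 lb·in

After the belt (10/5): 4 × 2 = 8 lb·in
After the chain (98/28): 8 × 3.5 = 28 lb·in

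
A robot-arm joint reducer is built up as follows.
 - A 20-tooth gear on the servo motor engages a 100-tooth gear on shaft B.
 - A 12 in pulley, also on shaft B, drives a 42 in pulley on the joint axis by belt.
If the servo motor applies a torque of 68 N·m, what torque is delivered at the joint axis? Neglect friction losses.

1190 N·m

gear mesh 100/20 = 5 → τ = 68·5 = 340 N·m
belt 42/12 = 3.5 → τ = 340·3.5 = 1190 N·m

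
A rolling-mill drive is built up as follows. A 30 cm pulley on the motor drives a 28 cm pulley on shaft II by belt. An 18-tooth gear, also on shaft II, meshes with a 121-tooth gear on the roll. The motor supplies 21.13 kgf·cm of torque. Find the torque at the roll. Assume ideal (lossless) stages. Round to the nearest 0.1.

Belt: ratio = 28/30 = 0.93333; torque at shaft II = 21.13 × 0.93333 = 19.721 kgf·cm.
Gear mesh: ratio = 121/18 = 6.7222; torque at the roll = 19.721 × 6.7222 = 132.57 kgf·cm.

132.6 kgf·cm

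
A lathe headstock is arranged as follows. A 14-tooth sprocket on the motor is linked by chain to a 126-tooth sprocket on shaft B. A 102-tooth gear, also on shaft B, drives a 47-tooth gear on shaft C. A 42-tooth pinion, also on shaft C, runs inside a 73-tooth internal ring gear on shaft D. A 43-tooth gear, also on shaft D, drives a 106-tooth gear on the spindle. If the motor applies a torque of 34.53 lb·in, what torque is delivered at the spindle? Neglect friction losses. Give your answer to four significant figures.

chain 126/14 = 9 → τ = 34.53·9 = 310.77 lb·in
gear mesh 47/102 = 0.46078 → τ = 310.77·0.46078 = 143.2 lb·in
internal gear 73/42 = 1.7381 → τ = 143.2·1.7381 = 248.89 lb·in
gear mesh 106/43 = 2.4651 → τ = 248.89·2.4651 = 613.55 lb·in

613.5 lb·in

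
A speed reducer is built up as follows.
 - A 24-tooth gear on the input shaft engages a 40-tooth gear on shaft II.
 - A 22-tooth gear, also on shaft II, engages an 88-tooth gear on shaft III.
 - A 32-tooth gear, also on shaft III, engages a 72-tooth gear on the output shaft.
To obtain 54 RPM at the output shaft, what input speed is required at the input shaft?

Overall ratio R = 1.6667 × 4 × 2.25 = 15.
Required input speed = output speed × R = 54 × 15 = 810 RPM.

810 RPM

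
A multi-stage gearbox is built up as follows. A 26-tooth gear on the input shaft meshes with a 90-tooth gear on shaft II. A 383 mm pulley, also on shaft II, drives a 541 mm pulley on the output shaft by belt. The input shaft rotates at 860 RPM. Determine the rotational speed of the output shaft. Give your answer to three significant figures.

176 RPM

gear mesh 90/26 = 3.4615 → 860/3.4615 = 248.44 RPM
belt 541/383 = 1.4125 → 248.44/1.4125 = 175.89 RPM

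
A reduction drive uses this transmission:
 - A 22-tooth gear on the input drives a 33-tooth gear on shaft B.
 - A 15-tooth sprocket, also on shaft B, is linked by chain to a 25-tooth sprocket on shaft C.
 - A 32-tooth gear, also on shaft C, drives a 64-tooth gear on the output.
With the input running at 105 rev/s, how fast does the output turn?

21 rev/s

gear mesh 33/22 = 1.5 → 105/1.5 = 70 rev/s
chain 25/15 = 1.6667 → 70/1.6667 = 42 rev/s
gear mesh 64/32 = 2 → 42/2 = 21 rev/s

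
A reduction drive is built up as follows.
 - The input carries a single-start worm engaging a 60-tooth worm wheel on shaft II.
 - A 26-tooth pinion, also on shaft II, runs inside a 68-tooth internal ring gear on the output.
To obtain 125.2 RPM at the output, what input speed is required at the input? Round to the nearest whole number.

Overall ratio R = 60 × 2.6154 = 156.92.
Required input speed = output speed × R = 125.2 × 156.92 = 19647 RPM.

19647 RPM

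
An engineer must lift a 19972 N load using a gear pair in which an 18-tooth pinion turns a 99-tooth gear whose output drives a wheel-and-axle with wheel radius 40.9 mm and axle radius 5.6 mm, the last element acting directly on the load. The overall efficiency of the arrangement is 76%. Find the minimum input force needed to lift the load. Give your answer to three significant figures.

654 N

Gear pair MA = 99/18 = 5.5.
Wheel-and-axle MA = R/r = 40.9/5.6 = 7.3036.
Combined ideal MA = 5.5 × 7.3036 = 40.17.
Actual MA = 40.17 × 0.76 = 30.529.
Effort = load / actual MA = 19972 / 30.529 = 654.2 N.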